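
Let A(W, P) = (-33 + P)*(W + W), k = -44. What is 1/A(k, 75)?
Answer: -1/3696 ≈ -0.00027056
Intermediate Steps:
A(W, P) = 2*W*(-33 + P) (A(W, P) = (-33 + P)*(2*W) = 2*W*(-33 + P))
1/A(k, 75) = 1/(2*(-44)*(-33 + 75)) = 1/(2*(-44)*42) = 1/(-3696) = -1/3696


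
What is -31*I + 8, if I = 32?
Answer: -984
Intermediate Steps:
-31*I + 8 = -31*32 + 8 = -992 + 8 = -984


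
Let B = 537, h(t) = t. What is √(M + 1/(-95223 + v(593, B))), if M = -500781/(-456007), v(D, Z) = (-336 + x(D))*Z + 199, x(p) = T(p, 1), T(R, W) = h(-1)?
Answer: √17394584287282785108226/125854739951 ≈ 1.0479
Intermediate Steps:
T(R, W) = -1
x(p) = -1
v(D, Z) = 199 - 337*Z (v(D, Z) = (-336 - 1)*Z + 199 = -337*Z + 199 = 199 - 337*Z)
M = 500781/456007 (M = -500781*(-1/456007) = 500781/456007 ≈ 1.0982)
√(M + 1/(-95223 + v(593, B))) = √(500781/456007 + 1/(-95223 + (199 - 337*537))) = √(500781/456007 + 1/(-95223 + (199 - 180969))) = √(500781/456007 + 1/(-95223 - 180770)) = √(500781/456007 + 1/(-275993)) = √(500781/456007 - 1/275993) = √(138211594526/125854739951) = √17394584287282785108226/125854739951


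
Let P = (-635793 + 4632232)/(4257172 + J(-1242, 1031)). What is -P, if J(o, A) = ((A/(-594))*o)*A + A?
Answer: -43960829/71288336 ≈ -0.61666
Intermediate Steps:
J(o, A) = A - o*A²/594 (J(o, A) = ((A*(-1/594))*o)*A + A = ((-A/594)*o)*A + A = (-A*o/594)*A + A = -o*A²/594 + A = A - o*A²/594)
P = 43960829/71288336 (P = (-635793 + 4632232)/(4257172 + (1/594)*1031*(594 - 1*1031*(-1242))) = 3996439/(4257172 + (1/594)*1031*(594 + 1280502)) = 3996439/(4257172 + (1/594)*1031*1281096) = 3996439/(4257172 + 24459444/11) = 3996439/(71288336/11) = 3996439*(11/71288336) = 43960829/71288336 ≈ 0.61666)
-P = -1*43960829/71288336 = -43960829/71288336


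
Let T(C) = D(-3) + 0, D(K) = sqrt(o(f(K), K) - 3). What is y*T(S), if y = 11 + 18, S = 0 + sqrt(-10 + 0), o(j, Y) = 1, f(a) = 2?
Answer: 29*I*sqrt(2) ≈ 41.012*I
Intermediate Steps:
D(K) = I*sqrt(2) (D(K) = sqrt(1 - 3) = sqrt(-2) = I*sqrt(2))
S = I*sqrt(10) (S = 0 + sqrt(-10) = 0 + I*sqrt(10) = I*sqrt(10) ≈ 3.1623*I)
T(C) = I*sqrt(2) (T(C) = I*sqrt(2) + 0 = I*sqrt(2))
y = 29
y*T(S) = 29*(I*sqrt(2)) = 29*I*sqrt(2)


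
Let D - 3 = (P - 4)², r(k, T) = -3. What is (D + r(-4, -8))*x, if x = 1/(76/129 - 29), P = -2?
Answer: -4644/3665 ≈ -1.2671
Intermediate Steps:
D = 39 (D = 3 + (-2 - 4)² = 3 + (-6)² = 3 + 36 = 39)
x = -129/3665 (x = 1/(76*(1/129) - 29) = 1/(76/129 - 29) = 1/(-3665/129) = -129/3665 ≈ -0.035198)
(D + r(-4, -8))*x = (39 - 3)*(-129/3665) = 36*(-129/3665) = -4644/3665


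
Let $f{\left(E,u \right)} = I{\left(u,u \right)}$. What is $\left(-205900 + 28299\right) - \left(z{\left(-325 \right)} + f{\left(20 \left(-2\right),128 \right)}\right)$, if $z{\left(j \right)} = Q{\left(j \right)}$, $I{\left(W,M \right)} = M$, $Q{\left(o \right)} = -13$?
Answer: $-177716$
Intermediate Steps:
$f{\left(E,u \right)} = u$
$z{\left(j \right)} = -13$
$\left(-205900 + 28299\right) - \left(z{\left(-325 \right)} + f{\left(20 \left(-2\right),128 \right)}\right) = \left(-205900 + 28299\right) - \left(-13 + 128\right) = -177601 - 115 = -177716$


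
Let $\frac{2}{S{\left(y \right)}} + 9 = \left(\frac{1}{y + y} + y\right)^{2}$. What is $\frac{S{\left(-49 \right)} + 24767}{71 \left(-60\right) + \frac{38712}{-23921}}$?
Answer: $- \frac{13615939679523379}{2342873021334156} \approx -5.8116$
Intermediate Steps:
$S{\left(y \right)} = \frac{2}{-9 + \left(y + \frac{1}{2 y}\right)^{2}}$ ($S{\left(y \right)} = \frac{2}{-9 + \left(\frac{1}{y + y} + y\right)^{2}} = \frac{2}{-9 + \left(\frac{1}{2 y} + y\right)^{2}} = \frac{2}{-9 + \left(y + \frac{1}{2 y}\right)^{2}}$)
$\frac{S{\left(-49 \right)} + 24767}{71 \left(-60\right) + \frac{38712}{-23921}} = \frac{\frac{8 \left(-49\right)^{2}}{1 - 32 \left(-49\right)^{2} + 4 \left(-49\right)^{4}} + 24767}{71 \left(-60\right) + \frac{38712}{-23921}} = \frac{8 \cdot 2401 \frac{1}{1 - 76832 + 4 \cdot 5764801} + 24767}{-4260 + 38712 \left(- \frac{1}{23921}\right)} = \frac{8 \cdot 2401 \frac{1}{1 - 76832 + 23059204} + 24767}{-4260 - \frac{38712}{23921}} = \frac{8 \cdot 2401 \cdot \frac{1}{22982373} + 24767}{- \frac{101942172}{23921}} = \left(8 \cdot 2401 \cdot \frac{1}{22982373} + 24767\right) \left(- \frac{23921}{101942172}\right) = \left(\frac{19208}{22982373} + 24767\right) \left(- \frac{23921}{101942172}\right) = \frac{569204451299}{22982373} \left(- \frac{23921}{101942172}\right) = - \frac{13615939679523379}{2342873021334156}$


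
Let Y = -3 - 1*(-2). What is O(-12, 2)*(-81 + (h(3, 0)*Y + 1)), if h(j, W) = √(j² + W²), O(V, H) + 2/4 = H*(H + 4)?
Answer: -1909/2 ≈ -954.50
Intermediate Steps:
Y = -1 (Y = -3 + 2 = -1)
O(V, H) = -½ + H*(4 + H) (O(V, H) = -½ + H*(H + 4) = -½ + H*(4 + H))
h(j, W) = √(W² + j²)
O(-12, 2)*(-81 + (h(3, 0)*Y + 1)) = (-½ + 2² + 4*2)*(-81 + (√(0² + 3²)*(-1) + 1)) = (-½ + 4 + 8)*(-81 + (√(0 + 9)*(-1) + 1)) = 23*(-81 + (√9*(-1) + 1))/2 = 23*(-81 + (3*(-1) + 1))/2 = 23*(-81 + (-3 + 1))/2 = 23*(-81 - 2)/2 = (23/2)*(-83) = -1909/2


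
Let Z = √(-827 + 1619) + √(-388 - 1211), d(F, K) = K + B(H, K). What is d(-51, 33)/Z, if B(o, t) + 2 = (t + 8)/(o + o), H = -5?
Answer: 269/(10*(6*√22 + I*√1599)) ≈ 0.31662 - 0.44988*I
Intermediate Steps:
B(o, t) = -2 + (8 + t)/(2*o) (B(o, t) = -2 + (t + 8)/(o + o) = -2 + (8 + t)/((2*o)) = -2 + (8 + t)*(1/(2*o)) = -2 + (8 + t)/(2*o))
d(F, K) = -14/5 + 9*K/10 (d(F, K) = K + (½)*(8 + K - 4*(-5))/(-5) = K + (½)*(-⅕)*(8 + K + 20) = K + (½)*(-⅕)*(28 + K) = K + (-14/5 - K/10) = -14/5 + 9*K/10)
Z = 6*√22 + I*√1599 (Z = √792 + √(-1599) = 6*√22 + I*√1599 ≈ 28.142 + 39.987*I)
d(-51, 33)/Z = (-14/5 + (9/10)*33)/(6*√22 + I*√1599) = (-14/5 + 297/10)/(6*√22 + I*√1599) = 269/(10*(6*√22 + I*√1599))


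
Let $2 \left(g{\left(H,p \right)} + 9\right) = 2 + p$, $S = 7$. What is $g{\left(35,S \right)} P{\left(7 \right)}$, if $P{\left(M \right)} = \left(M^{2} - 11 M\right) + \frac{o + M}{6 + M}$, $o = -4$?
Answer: $\frac{3249}{26} \approx 124.96$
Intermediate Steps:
$P{\left(M \right)} = M^{2} - 11 M + \frac{-4 + M}{6 + M}$ ($P{\left(M \right)} = \left(M^{2} - 11 M\right) + \frac{-4 + M}{6 + M} = M^{2} - 11 M + \frac{-4 + M}{6 + M}$)
$g{\left(H,p \right)} = -8 + \frac{p}{2}$ ($g{\left(H,p \right)} = -9 + \frac{2 + p}{2} = -9 + \left(1 + \frac{p}{2}\right) = -8 + \frac{p}{2}$)
$g{\left(35,S \right)} P{\left(7 \right)} = \left(-8 + \frac{1}{2} \cdot 7\right) \frac{-4 + 7^{3} - 455 - 5 \cdot 7^{2}}{6 + 7} = \left(-8 + \frac{7}{2}\right) \frac{-4 + 343 - 455 - 245}{13} = - \frac{9 \frac{-4 + 343 - 455 - 245}{13}}{2} = - \frac{9 \cdot \frac{1}{13} \left(-361\right)}{2} = \left(- \frac{9}{2}\right) \left(- \frac{361}{13}\right) = \frac{3249}{26}$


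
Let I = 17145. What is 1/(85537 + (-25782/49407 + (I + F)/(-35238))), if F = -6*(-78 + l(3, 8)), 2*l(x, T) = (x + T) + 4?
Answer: 96722437/8273248399875 ≈ 1.1691e-5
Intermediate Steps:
l(x, T) = 2 + T/2 + x/2 (l(x, T) = ((x + T) + 4)/2 = ((T + x) + 4)/2 = (4 + T + x)/2 = 2 + T/2 + x/2)
F = 423 (F = -6*(-78 + (2 + (½)*8 + (½)*3)) = -6*(-78 + (2 + 4 + 3/2)) = -6*(-78 + 15/2) = -6*(-141/2) = 423)
1/(85537 + (-25782/49407 + (I + F)/(-35238))) = 1/(85537 + (-25782/49407 + (17145 + 423)/(-35238))) = 1/(85537 + (-25782*1/49407 + 17568*(-1/35238))) = 1/(85537 + (-8594/16469 - 2928/5873)) = 1/(85537 - 98693794/96722437) = 1/(8273248399875/96722437) = 96722437/8273248399875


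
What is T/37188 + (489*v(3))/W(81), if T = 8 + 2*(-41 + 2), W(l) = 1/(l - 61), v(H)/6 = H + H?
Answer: 6546575485/18594 ≈ 3.5208e+5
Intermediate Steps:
v(H) = 12*H (v(H) = 6*(H + H) = 6*(2*H) = 12*H)
W(l) = 1/(-61 + l)
T = -70 (T = 8 + 2*(-39) = 8 - 78 = -70)
T/37188 + (489*v(3))/W(81) = -70/37188 + (489*(12*3))/(1/(-61 + 81)) = -70*1/37188 + (489*36)/(1/20) = -35/18594 + 17604/(1/20) = -35/18594 + 17604*20 = -35/18594 + 352080 = 6546575485/18594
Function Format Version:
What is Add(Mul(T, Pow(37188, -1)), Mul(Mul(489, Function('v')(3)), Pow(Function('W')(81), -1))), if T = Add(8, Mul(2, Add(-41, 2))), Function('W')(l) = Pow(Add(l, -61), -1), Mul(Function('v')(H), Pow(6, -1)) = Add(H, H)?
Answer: Rational(6546575485, 18594) ≈ 3.5208e+5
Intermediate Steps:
Function('v')(H) = Mul(12, H) (Function('v')(H) = Mul(6, Add(H, H)) = Mul(6, Mul(2, H)) = Mul(12, H))
Function('W')(l) = Pow(Add(-61, l), -1)
T = -70 (T = Add(8, Mul(2, -39)) = Add(8, -78) = -70)
Add(Mul(T, Pow(37188, -1)), Mul(Mul(489, Function('v')(3)), Pow(Function('W')(81), -1))) = Add(Mul(-70, Pow(37188, -1)), Mul(Mul(489, Mul(12, 3)), Pow(Pow(Add(-61, 81), -1), -1))) = Add(Mul(-70, Rational(1, 37188)), Mul(Mul(489, 36), Pow(Pow(20, -1), -1))) = Add(Rational(-35, 18594), Mul(17604, Pow(Rational(1, 20), -1))) = Add(Rational(-35, 18594), Mul(17604, 20)) = Add(Rational(-35, 18594), 352080) = Rational(6546575485, 18594)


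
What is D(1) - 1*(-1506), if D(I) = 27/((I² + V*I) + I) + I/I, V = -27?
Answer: 37648/25 ≈ 1505.9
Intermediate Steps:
D(I) = 1 + 27/(I² - 26*I) (D(I) = 27/((I² - 27*I) + I) + I/I = 27/(I² - 26*I) + 1 = 1 + 27/(I² - 26*I))
D(1) - 1*(-1506) = (27 + 1² - 26*1)/(1*(-26 + 1)) - 1*(-1506) = 1*(27 + 1 - 26)/(-25) + 1506 = 1*(-1/25)*2 + 1506 = -2/25 + 1506 = 37648/25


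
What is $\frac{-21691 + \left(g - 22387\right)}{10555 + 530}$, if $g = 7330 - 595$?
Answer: $- \frac{37343}{11085} \approx -3.3688$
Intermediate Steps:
$g = 6735$ ($g = 7330 - 595 = 6735$)
$\frac{-21691 + \left(g - 22387\right)}{10555 + 530} = \frac{-21691 + \left(6735 - 22387\right)}{10555 + 530} = \frac{-21691 - 15652}{11085} = \left(-37343\right) \frac{1}{11085} = - \frac{37343}{11085}$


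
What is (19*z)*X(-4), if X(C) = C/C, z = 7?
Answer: 133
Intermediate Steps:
X(C) = 1
(19*z)*X(-4) = (19*7)*1 = 133*1 = 133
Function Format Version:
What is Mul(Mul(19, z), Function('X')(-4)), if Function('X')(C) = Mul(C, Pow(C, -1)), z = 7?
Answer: 133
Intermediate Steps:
Function('X')(C) = 1
Mul(Mul(19, z), Function('X')(-4)) = Mul(Mul(19, 7), 1) = Mul(133, 1) = 133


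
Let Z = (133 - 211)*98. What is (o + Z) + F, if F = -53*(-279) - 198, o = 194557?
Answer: 201502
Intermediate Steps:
Z = -7644 (Z = -78*98 = -7644)
F = 14589 (F = 14787 - 198 = 14589)
(o + Z) + F = (194557 - 7644) + 14589 = 186913 + 14589 = 201502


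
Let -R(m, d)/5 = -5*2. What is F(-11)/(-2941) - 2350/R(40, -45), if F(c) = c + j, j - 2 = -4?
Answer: -138214/2941 ≈ -46.996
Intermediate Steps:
j = -2 (j = 2 - 4 = -2)
R(m, d) = 50 (R(m, d) = -(-25)*2 = -5*(-10) = 50)
F(c) = -2 + c (F(c) = c - 2 = -2 + c)
F(-11)/(-2941) - 2350/R(40, -45) = (-2 - 11)/(-2941) - 2350/50 = -13*(-1/2941) - 2350*1/50 = 13/2941 - 47 = -138214/2941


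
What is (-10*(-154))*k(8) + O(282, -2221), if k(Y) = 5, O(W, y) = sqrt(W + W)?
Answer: 7700 + 2*sqrt(141) ≈ 7723.8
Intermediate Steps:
O(W, y) = sqrt(2)*sqrt(W) (O(W, y) = sqrt(2*W) = sqrt(2)*sqrt(W))
(-10*(-154))*k(8) + O(282, -2221) = -10*(-154)*5 + sqrt(2)*sqrt(282) = 1540*5 + 2*sqrt(141) = 7700 + 2*sqrt(141)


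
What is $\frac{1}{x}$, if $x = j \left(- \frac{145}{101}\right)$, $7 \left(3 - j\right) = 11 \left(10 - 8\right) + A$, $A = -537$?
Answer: $- \frac{707}{77720} \approx -0.0090968$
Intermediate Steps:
$j = \frac{536}{7}$ ($j = 3 - \frac{11 \left(10 - 8\right) - 537}{7} = 3 - \frac{11 \cdot 2 - 537}{7} = 3 - \frac{22 - 537}{7} = 3 - - \frac{515}{7} = 3 + \frac{515}{7} = \frac{536}{7} \approx 76.571$)
$x = - \frac{77720}{707}$ ($x = \frac{536 \left(- \frac{145}{101}\right)}{7} = \frac{536 \left(\left(-145\right) \frac{1}{101}\right)}{7} = \frac{536}{7} \left(- \frac{145}{101}\right) = - \frac{77720}{707} \approx -109.93$)
$\frac{1}{x} = \frac{1}{- \frac{77720}{707}} = - \frac{707}{77720}$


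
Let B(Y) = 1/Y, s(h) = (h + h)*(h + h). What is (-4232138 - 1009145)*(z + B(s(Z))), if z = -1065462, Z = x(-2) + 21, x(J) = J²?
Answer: 13960969664123717/2500 ≈ 5.5844e+12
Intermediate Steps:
Z = 25 (Z = (-2)² + 21 = 4 + 21 = 25)
s(h) = 4*h² (s(h) = (2*h)*(2*h) = 4*h²)
(-4232138 - 1009145)*(z + B(s(Z))) = (-4232138 - 1009145)*(-1065462 + 1/(4*25²)) = -5241283*(-1065462 + 1/(4*625)) = -5241283*(-1065462 + 1/2500) = -5241283*(-2663654999/2500) = 13960969664123717/2500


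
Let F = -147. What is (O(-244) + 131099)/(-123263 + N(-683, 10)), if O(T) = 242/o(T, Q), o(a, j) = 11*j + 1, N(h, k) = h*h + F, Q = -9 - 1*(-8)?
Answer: 655374/1715395 ≈ 0.38205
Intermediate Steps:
Q = -1 (Q = -9 + 8 = -1)
N(h, k) = -147 + h**2 (N(h, k) = h*h - 147 = h**2 - 147 = -147 + h**2)
o(a, j) = 1 + 11*j
O(T) = -121/5 (O(T) = 242/(1 + 11*(-1)) = 242/(1 - 11) = 242/(-10) = 242*(-1/10) = -121/5)
(O(-244) + 131099)/(-123263 + N(-683, 10)) = (-121/5 + 131099)/(-123263 + (-147 + (-683)**2)) = 655374/(5*(-123263 + (-147 + 466489))) = 655374/(5*(-123263 + 466342)) = (655374/5)/343079 = (655374/5)*(1/343079) = 655374/1715395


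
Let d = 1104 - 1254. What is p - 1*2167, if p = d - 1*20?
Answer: -2337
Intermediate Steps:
d = -150
p = -170 (p = -150 - 1*20 = -150 - 20 = -170)
p - 1*2167 = -170 - 1*2167 = -170 - 2167 = -2337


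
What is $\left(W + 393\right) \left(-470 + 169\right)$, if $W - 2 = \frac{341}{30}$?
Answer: $- \frac{3669491}{30} \approx -1.2232 \cdot 10^{5}$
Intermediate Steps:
$W = \frac{401}{30}$ ($W = 2 + \frac{341}{30} = \frac{401}{30} \approx 13.367$)
$\left(W + 393\right) \left(-470 + 169\right) = \left(\frac{401}{30} + 393\right) \left(-470 + 169\right) = \frac{12191}{30} \left(-301\right) = - \frac{3669491}{30}$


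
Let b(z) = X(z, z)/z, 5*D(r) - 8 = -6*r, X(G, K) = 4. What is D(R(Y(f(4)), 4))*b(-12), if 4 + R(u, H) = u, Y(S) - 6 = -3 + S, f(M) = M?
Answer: 2/3 ≈ 0.66667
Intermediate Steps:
Y(S) = 3 + S (Y(S) = 6 + (-3 + S) = 3 + S)
R(u, H) = -4 + u
D(r) = 8/5 - 6*r/5 (D(r) = 8/5 + (-6*r)/5 = 8/5 - 6*r/5)
b(z) = 4/z
D(R(Y(f(4)), 4))*b(-12) = (8/5 - 6*(-4 + (3 + 4))/5)*(4/(-12)) = (8/5 - 6*(-4 + 7)/5)*(4*(-1/12)) = (8/5 - 6/5*3)*(-1/3) = (8/5 - 18/5)*(-1/3) = -2*(-1/3) = 2/3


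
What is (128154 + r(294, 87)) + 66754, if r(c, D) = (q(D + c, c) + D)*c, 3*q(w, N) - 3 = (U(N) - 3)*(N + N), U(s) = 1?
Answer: 105532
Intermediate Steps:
q(w, N) = 1 - 4*N/3 (q(w, N) = 1 + ((1 - 3)*(N + N))/3 = 1 + (-4*N)/3 = 1 - 4*N/3)
r(c, D) = c*(1 + D - 4*c/3) (r(c, D) = ((1 - 4*c/3) + D)*c = (1 + D - 4*c/3)*c = c*(1 + D - 4*c/3))
(128154 + r(294, 87)) + 66754 = (128154 + (1/3)*294*(3 - 4*294 + 3*87)) + 66754 = (128154 + (1/3)*294*(3 - 1176 + 261)) + 66754 = (128154 + (1/3)*294*(-912)) + 66754 = (128154 - 89376) + 66754 = 38778 + 66754 = 105532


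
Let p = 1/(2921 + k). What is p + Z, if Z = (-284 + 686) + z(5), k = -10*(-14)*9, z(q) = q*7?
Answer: 1827098/4181 ≈ 437.00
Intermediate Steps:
z(q) = 7*q
k = 1260 (k = 140*9 = 1260)
Z = 437 (Z = (-284 + 686) + 7*5 = 402 + 35 = 437)
p = 1/4181 (p = 1/(2921 + 1260) = 1/4181 ≈ 0.00023918)
p + Z = 1/4181 + 437 = 1827098/4181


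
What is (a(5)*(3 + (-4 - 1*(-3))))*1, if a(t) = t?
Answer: 10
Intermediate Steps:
(a(5)*(3 + (-4 - 1*(-3))))*1 = (5*(3 + (-4 - 1*(-3))))*1 = (5*(3 + (-4 + 3)))*1 = (5*(3 - 1))*1 = (5*2)*1 = 10*1 = 10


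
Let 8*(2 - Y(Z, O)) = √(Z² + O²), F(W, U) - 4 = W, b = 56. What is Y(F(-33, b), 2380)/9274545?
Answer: 2/9274545 - √5665241/74196360 ≈ -3.1864e-5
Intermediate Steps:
F(W, U) = 4 + W
Y(Z, O) = 2 - √(O² + Z²)/8 (Y(Z, O) = 2 - √(Z² + O²)/8 = 2 - √(O² + Z²)/8)
Y(F(-33, b), 2380)/9274545 = (2 - √(2380² + (4 - 33)²)/8)/9274545 = (2 - √(5664400 + (-29)²)/8)*(1/9274545) = (2 - √(5664400 + 841)/8)*(1/9274545) = (2 - √5665241/8)*(1/9274545) = 2/9274545 - √5665241/74196360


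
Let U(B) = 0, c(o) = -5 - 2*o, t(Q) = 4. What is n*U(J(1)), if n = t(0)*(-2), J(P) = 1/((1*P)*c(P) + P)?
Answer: 0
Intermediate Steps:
J(P) = 1/(P + P*(-5 - 2*P)) (J(P) = 1/((1*P)*(-5 - 2*P) + P) = 1/(P*(-5 - 2*P) + P) = 1/(P + P*(-5 - 2*P)))
n = -8 (n = 4*(-2) = -8)
n*U(J(1)) = -8*0 = 0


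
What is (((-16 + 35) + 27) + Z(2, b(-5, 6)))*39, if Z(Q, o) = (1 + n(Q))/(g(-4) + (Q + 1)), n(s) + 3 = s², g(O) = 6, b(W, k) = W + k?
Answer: 5408/3 ≈ 1802.7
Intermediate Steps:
n(s) = -3 + s²
Z(Q, o) = (-2 + Q²)/(7 + Q) (Z(Q, o) = (1 + (-3 + Q²))/(6 + (Q + 1)) = (-2 + Q²)/(6 + (1 + Q)) = (-2 + Q²)/(7 + Q))
(((-16 + 35) + 27) + Z(2, b(-5, 6)))*39 = (((-16 + 35) + 27) + (-2 + 2²)/(7 + 2))*39 = ((19 + 27) + (-2 + 4)/9)*39 = (46 + (⅑)*2)*39 = (46 + 2/9)*39 = (416/9)*39 = 5408/3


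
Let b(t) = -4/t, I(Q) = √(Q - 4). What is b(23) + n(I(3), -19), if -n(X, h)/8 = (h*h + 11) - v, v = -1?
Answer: -68636/23 ≈ -2984.2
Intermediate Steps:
I(Q) = √(-4 + Q)
n(X, h) = -96 - 8*h² (n(X, h) = -8*((h*h + 11) - 1*(-1)) = -8*((h² + 11) + 1) = -8*((11 + h²) + 1) = -8*(12 + h²) = -96 - 8*h²)
b(23) + n(I(3), -19) = -4/23 + (-96 - 8*(-19)²) = -4*1/23 + (-96 - 8*361) = -4/23 + (-96 - 2888) = -4/23 - 2984 = -68636/23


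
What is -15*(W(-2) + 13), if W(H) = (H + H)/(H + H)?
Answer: -210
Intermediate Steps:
W(H) = 1 (W(H) = (2*H)/((2*H)) = (2*H)*(1/(2*H)) = 1)
-15*(W(-2) + 13) = -15*(1 + 13) = -15*14 = -210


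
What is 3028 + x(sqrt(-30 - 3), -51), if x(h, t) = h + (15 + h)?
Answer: 3043 + 2*I*sqrt(33) ≈ 3043.0 + 11.489*I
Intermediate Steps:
x(h, t) = 15 + 2*h
3028 + x(sqrt(-30 - 3), -51) = 3028 + (15 + 2*sqrt(-30 - 3)) = 3028 + (15 + 2*sqrt(-33)) = 3028 + (15 + 2*(I*sqrt(33))) = 3028 + (15 + 2*I*sqrt(33)) = 3043 + 2*I*sqrt(33)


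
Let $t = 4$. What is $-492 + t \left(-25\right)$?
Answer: $-592$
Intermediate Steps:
$-492 + t \left(-25\right) = -492 + 4 \left(-25\right) = -492 - 100 = -592$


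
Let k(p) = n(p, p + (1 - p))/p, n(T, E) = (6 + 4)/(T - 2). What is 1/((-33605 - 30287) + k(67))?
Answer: -871/55649930 ≈ -1.5651e-5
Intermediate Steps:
n(T, E) = 10/(-2 + T)
k(p) = 10/(p*(-2 + p)) (k(p) = (10/(-2 + p))/p = 10/(p*(-2 + p)))
1/((-33605 - 30287) + k(67)) = 1/((-33605 - 30287) + 10/(67*(-2 + 67))) = 1/(-63892 + 10*(1/67)/65) = 1/(-63892 + 10*(1/67)*(1/65)) = 1/(-63892 + 2/871) = 1/(-55649930/871) = -871/55649930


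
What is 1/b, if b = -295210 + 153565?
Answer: -1/141645 ≈ -7.0599e-6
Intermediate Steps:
b = -141645
1/b = 1/(-141645) = -1/141645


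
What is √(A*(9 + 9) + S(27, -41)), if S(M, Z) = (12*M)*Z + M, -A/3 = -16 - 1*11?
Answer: 3*I*√1311 ≈ 108.62*I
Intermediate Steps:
A = 81 (A = -3*(-16 - 1*11) = -3*(-16 - 11) = -3*(-27) = 81)
S(M, Z) = M + 12*M*Z (S(M, Z) = 12*M*Z + M = M + 12*M*Z)
√(A*(9 + 9) + S(27, -41)) = √(81*(9 + 9) + 27*(1 + 12*(-41))) = √(81*18 + 27*(1 - 492)) = √(1458 + 27*(-491)) = √(1458 - 13257) = √(-11799) = 3*I*√1311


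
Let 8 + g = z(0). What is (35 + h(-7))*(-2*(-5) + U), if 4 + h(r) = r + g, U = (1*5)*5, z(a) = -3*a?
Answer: 560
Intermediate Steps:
U = 25 (U = 5*5 = 25)
g = -8 (g = -8 - 3*0 = -8 + 0 = -8)
h(r) = -12 + r (h(r) = -4 + (r - 8) = -4 + (-8 + r) = -12 + r)
(35 + h(-7))*(-2*(-5) + U) = (35 + (-12 - 7))*(-2*(-5) + 25) = (35 - 19)*(10 + 25) = 16*35 = 560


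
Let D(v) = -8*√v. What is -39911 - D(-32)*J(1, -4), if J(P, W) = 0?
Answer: -39911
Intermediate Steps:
-39911 - D(-32)*J(1, -4) = -39911 - (-32*I*√2)*0 = -39911 - 1*0 = -39911 + 0 = -39911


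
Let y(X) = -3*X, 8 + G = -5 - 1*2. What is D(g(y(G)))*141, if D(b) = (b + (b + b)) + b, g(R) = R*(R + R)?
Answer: 2284200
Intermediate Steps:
G = -15 (G = -8 + (-5 - 1*2) = -8 + (-5 - 2) = -8 - 7 = -15)
g(R) = 2*R² (g(R) = R*(2*R) = 2*R²)
D(b) = 4*b (D(b) = (b + 2*b) + b = 3*b + b = 4*b)
D(g(y(G)))*141 = (4*(2*(-3*(-15))²))*141 = (4*(2*45²))*141 = (4*(2*2025))*141 = (4*4050)*141 = 16200*141 = 2284200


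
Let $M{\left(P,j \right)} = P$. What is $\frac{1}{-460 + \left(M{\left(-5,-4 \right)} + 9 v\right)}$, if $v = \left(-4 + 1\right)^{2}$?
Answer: $- \frac{1}{384} \approx -0.0026042$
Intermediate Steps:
$v = 9$ ($v = \left(-3\right)^{2} = 9$)
$\frac{1}{-460 + \left(M{\left(-5,-4 \right)} + 9 v\right)} = \frac{1}{-460 + \left(-5 + 9 \cdot 9\right)} = \frac{1}{-460 + \left(-5 + 81\right)} = \frac{1}{-460 + 76} = \frac{1}{-384} = - \frac{1}{384}$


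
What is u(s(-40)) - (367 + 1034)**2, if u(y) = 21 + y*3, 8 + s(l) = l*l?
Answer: -1958004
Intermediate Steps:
s(l) = -8 + l**2 (s(l) = -8 + l*l = -8 + l**2)
u(y) = 21 + 3*y
u(s(-40)) - (367 + 1034)**2 = (21 + 3*(-8 + (-40)**2)) - (367 + 1034)**2 = (21 + 3*(-8 + 1600)) - 1*1401**2 = (21 + 3*1592) - 1*1962801 = (21 + 4776) - 1962801 = 4797 - 1962801 = -1958004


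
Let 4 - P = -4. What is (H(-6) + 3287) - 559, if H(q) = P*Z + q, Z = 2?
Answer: 2738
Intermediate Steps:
P = 8 (P = 4 - 1*(-4) = 4 + 4 = 8)
H(q) = 16 + q (H(q) = 8*2 + q = 16 + q)
(H(-6) + 3287) - 559 = ((16 - 6) + 3287) - 559 = (10 + 3287) - 559 = 3297 - 559 = 2738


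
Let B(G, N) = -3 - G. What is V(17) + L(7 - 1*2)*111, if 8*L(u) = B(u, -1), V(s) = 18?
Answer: -93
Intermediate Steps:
L(u) = -3/8 - u/8 (L(u) = (-3 - u)/8 = -3/8 - u/8)
V(17) + L(7 - 1*2)*111 = 18 + (-3/8 - (7 - 1*2)/8)*111 = 18 + (-3/8 - (7 - 2)/8)*111 = 18 + (-3/8 - 1/8*5)*111 = 18 + (-3/8 - 5/8)*111 = 18 - 1*111 = 18 - 111 = -93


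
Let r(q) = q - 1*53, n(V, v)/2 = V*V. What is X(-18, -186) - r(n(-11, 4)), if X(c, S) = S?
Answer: -375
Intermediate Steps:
n(V, v) = 2*V² (n(V, v) = 2*(V*V) = 2*V²)
r(q) = -53 + q (r(q) = q - 53 = -53 + q)
X(-18, -186) - r(n(-11, 4)) = -186 - (-53 + 2*(-11)²) = -186 - (-53 + 2*121) = -186 - (-53 + 242) = -186 - 1*189 = -186 - 189 = -375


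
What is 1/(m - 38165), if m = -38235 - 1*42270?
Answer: -1/118670 ≈ -8.4267e-6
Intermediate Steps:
m = -80505 (m = -38235 - 42270 = -80505)
1/(m - 38165) = 1/(-80505 - 38165) = 1/(-118670) = -1/118670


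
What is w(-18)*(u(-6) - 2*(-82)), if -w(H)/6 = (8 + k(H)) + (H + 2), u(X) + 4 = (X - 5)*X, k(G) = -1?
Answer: 12204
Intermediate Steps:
u(X) = -4 + X*(-5 + X) (u(X) = -4 + (X - 5)*X = -4 + (-5 + X)*X = -4 + X*(-5 + X))
w(H) = -54 - 6*H (w(H) = -6*((8 - 1) + (H + 2)) = -6*(7 + (2 + H)) = -6*(9 + H) = -54 - 6*H)
w(-18)*(u(-6) - 2*(-82)) = (-54 - 6*(-18))*((-4 + (-6)**2 - 5*(-6)) - 2*(-82)) = (-54 + 108)*((-4 + 36 + 30) + 164) = 54*(62 + 164) = 54*226 = 12204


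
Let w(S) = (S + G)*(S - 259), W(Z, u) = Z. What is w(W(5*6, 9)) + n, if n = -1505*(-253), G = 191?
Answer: 330156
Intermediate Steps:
n = 380765
w(S) = (-259 + S)*(191 + S) (w(S) = (S + 191)*(S - 259) = (191 + S)*(-259 + S) = (-259 + S)*(191 + S))
w(W(5*6, 9)) + n = (-49469 + (5*6)**2 - 340*6) + 380765 = (-49469 + 30**2 - 68*30) + 380765 = (-49469 + 900 - 2040) + 380765 = -50609 + 380765 = 330156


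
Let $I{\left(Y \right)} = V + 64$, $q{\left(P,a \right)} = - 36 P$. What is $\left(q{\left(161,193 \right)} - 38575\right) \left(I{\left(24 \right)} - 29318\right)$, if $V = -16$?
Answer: $1298739170$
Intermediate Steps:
$I{\left(Y \right)} = 48$ ($I{\left(Y \right)} = -16 + 64 = 48$)
$\left(q{\left(161,193 \right)} - 38575\right) \left(I{\left(24 \right)} - 29318\right) = \left(\left(-36\right) 161 - 38575\right) \left(48 - 29318\right) = \left(-5796 - 38575\right) \left(-29270\right) = \left(-44371\right) \left(-29270\right) = 1298739170$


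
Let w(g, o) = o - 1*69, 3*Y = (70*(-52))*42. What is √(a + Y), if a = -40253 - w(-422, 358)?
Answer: I*√91502 ≈ 302.49*I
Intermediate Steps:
Y = -50960 (Y = ((70*(-52))*42)/3 = (-3640*42)/3 = (⅓)*(-152880) = -50960)
w(g, o) = -69 + o (w(g, o) = o - 69 = -69 + o)
a = -40542 (a = -40253 - (-69 + 358) = -40253 - 1*289 = -40253 - 289 = -40542)
√(a + Y) = √(-40542 - 50960) = √(-91502) = I*√91502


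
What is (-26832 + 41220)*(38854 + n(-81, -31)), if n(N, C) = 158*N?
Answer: 374893728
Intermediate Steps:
(-26832 + 41220)*(38854 + n(-81, -31)) = (-26832 + 41220)*(38854 + 158*(-81)) = 14388*(38854 - 12798) = 14388*26056 = 374893728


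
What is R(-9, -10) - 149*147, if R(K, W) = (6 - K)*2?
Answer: -21873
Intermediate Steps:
R(K, W) = 12 - 2*K
R(-9, -10) - 149*147 = (12 - 2*(-9)) - 149*147 = (12 + 18) - 21903 = 30 - 21903 = -21873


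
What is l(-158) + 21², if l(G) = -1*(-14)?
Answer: 455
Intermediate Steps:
l(G) = 14
l(-158) + 21² = 14 + 21² = 14 + 441 = 455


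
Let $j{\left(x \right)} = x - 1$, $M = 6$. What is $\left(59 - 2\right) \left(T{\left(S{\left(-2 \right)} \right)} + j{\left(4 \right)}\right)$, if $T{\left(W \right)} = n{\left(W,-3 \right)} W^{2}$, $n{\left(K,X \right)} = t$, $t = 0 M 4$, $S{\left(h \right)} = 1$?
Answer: $171$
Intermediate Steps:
$j{\left(x \right)} = -1 + x$ ($j{\left(x \right)} = x - 1 = -1 + x$)
$t = 0$ ($t = 0 \cdot 6 \cdot 4 = 0 \cdot 4 = 0$)
$n{\left(K,X \right)} = 0$
$T{\left(W \right)} = 0$ ($T{\left(W \right)} = 0 W^{2} = 0$)
$\left(59 - 2\right) \left(T{\left(S{\left(-2 \right)} \right)} + j{\left(4 \right)}\right) = \left(59 - 2\right) \left(0 + \left(-1 + 4\right)\right) = \left(59 - 2\right) \left(0 + 3\right) = 57 \cdot 3 = 171$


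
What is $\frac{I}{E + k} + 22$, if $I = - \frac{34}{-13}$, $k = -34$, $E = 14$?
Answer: $\frac{2843}{130} \approx 21.869$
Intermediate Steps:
$I = \frac{34}{13}$ ($I = \left(-34\right) \left(- \frac{1}{13}\right) = \frac{34}{13} \approx 2.6154$)
$\frac{I}{E + k} + 22 = \frac{34}{13 \left(14 - 34\right)} + 22 = \frac{34}{13 \left(-20\right)} + 22 = \frac{34}{13} \left(- \frac{1}{20}\right) + 22 = - \frac{17}{130} + 22 = \frac{2843}{130}$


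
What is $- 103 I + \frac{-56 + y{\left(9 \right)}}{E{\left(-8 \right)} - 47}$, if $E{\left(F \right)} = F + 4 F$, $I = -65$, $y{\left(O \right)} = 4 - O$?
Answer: $\frac{582526}{87} \approx 6695.7$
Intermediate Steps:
$E{\left(F \right)} = 5 F$
$- 103 I + \frac{-56 + y{\left(9 \right)}}{E{\left(-8 \right)} - 47} = \left(-103\right) \left(-65\right) + \frac{-56 + \left(4 - 9\right)}{5 \left(-8\right) - 47} = 6695 + \frac{-56 + \left(4 - 9\right)}{-40 - 47} = 6695 + \frac{-56 - 5}{-87} = 6695 - - \frac{61}{87} = 6695 + \frac{61}{87} = \frac{582526}{87}$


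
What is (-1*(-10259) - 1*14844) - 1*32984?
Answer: -37569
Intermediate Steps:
(-1*(-10259) - 1*14844) - 1*32984 = (10259 - 14844) - 32984 = -4585 - 32984 = -37569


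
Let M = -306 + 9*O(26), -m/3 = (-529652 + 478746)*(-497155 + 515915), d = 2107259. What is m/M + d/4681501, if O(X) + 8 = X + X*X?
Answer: 20321916013679/42133509 ≈ 4.8232e+5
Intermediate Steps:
O(X) = -8 + X + X**2 (O(X) = -8 + (X + X*X) = -8 + (X + X**2) = -8 + X + X**2)
m = 2864989680 (m = -3*(-529652 + 478746)*(-497155 + 515915) = -(-152718)*18760 = -3*(-954996560) = 2864989680)
M = 5940 (M = -306 + 9*(-8 + 26 + 26**2) = -306 + 9*(-8 + 26 + 676) = -306 + 9*694 = -306 + 6246 = 5940)
m/M + d/4681501 = 2864989680/5940 + 2107259/4681501 = 2864989680*(1/5940) + 2107259*(1/4681501) = 47749828/99 + 191569/425591 = 20321916013679/42133509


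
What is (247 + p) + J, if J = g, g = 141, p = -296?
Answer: 92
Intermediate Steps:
J = 141
(247 + p) + J = (247 - 296) + 141 = -49 + 141 = 92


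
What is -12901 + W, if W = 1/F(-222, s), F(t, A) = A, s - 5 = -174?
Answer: -2180270/169 ≈ -12901.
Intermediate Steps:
s = -169 (s = 5 - 174 = -169)
W = -1/169 (W = 1/(-169) = -1/169 ≈ -0.0059172)
-12901 + W = -12901 - 1/169 = -2180270/169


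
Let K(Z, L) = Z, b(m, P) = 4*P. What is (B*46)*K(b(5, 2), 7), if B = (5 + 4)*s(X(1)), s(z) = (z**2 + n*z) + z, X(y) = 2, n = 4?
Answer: 46368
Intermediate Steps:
s(z) = z**2 + 5*z (s(z) = (z**2 + 4*z) + z = z**2 + 5*z)
B = 126 (B = (5 + 4)*(2*(5 + 2)) = 9*(2*7) = 9*14 = 126)
(B*46)*K(b(5, 2), 7) = (126*46)*(4*2) = 5796*8 = 46368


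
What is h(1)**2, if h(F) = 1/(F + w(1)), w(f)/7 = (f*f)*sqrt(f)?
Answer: 1/64 ≈ 0.015625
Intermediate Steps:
w(f) = 7*f**(5/2) (w(f) = 7*((f*f)*sqrt(f)) = 7*(f**2*sqrt(f)) = 7*f**(5/2))
h(F) = 1/(7 + F) (h(F) = 1/(F + 7*1**(5/2)) = 1/(F + 7*1) = 1/(F + 7) = 1/(7 + F))
h(1)**2 = (1/(7 + 1))**2 = (1/8)**2 = 1/64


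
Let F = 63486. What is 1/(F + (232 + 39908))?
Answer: 1/103626 ≈ 9.6501e-6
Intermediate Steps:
1/(F + (232 + 39908)) = 1/(63486 + (232 + 39908)) = 1/(63486 + 40140) = 1/103626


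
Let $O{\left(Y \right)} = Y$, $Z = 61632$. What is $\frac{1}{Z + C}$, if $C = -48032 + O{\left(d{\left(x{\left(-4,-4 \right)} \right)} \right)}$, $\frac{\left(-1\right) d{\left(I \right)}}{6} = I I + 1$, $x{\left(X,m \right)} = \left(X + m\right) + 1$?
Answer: $\frac{1}{13300} \approx 7.5188 \cdot 10^{-5}$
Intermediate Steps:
$x{\left(X,m \right)} = 1 + X + m$
$d{\left(I \right)} = -6 - 6 I^{2}$ ($d{\left(I \right)} = - 6 \left(I I + 1\right) = - 6 \left(I^{2} + 1\right) = - 6 \left(1 + I^{2}\right) = -6 - 6 I^{2}$)
$C = -48332$ ($C = -48032 - \left(6 + 6 \left(1 - 4 - 4\right)^{2}\right) = -48032 - \left(6 + 6 \left(-7\right)^{2}\right) = -48032 - 300 = -48332$)
$\frac{1}{Z + C} = \frac{1}{61632 - 48332} = \frac{1}{13300}$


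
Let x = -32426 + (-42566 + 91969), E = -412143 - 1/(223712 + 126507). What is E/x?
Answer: -144340309318/5945667963 ≈ -24.277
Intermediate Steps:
E = -144340309318/350219 (E = -412143 - 1/350219 = -144340309318/350219 ≈ -4.1214e+5)
x = 16977 (x = -32426 + 49403 = 16977)
E/x = -144340309318/350219/16977 = -144340309318/350219*1/16977 = -144340309318/5945667963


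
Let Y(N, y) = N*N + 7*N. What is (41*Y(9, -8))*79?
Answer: 466416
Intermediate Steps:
Y(N, y) = N² + 7*N
(41*Y(9, -8))*79 = (41*(9*(7 + 9)))*79 = (41*(9*16))*79 = (41*144)*79 = 5904*79 = 466416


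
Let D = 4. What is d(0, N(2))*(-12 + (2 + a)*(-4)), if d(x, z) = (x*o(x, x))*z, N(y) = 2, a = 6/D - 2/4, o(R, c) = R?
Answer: 0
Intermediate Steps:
a = 1 (a = 6/4 - 2/4 = 6*(1/4) - 2*1/4 = 3/2 - 1/2 = 1)
d(x, z) = z*x**2 (d(x, z) = (x*x)*z = x**2*z = z*x**2)
d(0, N(2))*(-12 + (2 + a)*(-4)) = (2*0**2)*(-12 + (2 + 1)*(-4)) = (2*0)*(-12 + 3*(-4)) = 0*(-12 - 12) = 0*(-24) = 0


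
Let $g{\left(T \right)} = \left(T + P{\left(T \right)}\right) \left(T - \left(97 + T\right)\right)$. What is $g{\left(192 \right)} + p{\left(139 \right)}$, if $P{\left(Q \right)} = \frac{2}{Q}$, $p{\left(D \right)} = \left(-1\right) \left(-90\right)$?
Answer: $- \frac{1779361}{96} \approx -18535.0$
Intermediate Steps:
$p{\left(D \right)} = 90$
$g{\left(T \right)} = - \frac{194}{T} - 97 T$ ($g{\left(T \right)} = \left(T + \frac{2}{T}\right) \left(T - \left(97 + T\right)\right) = \left(T + \frac{2}{T}\right) \left(-97\right) = - \frac{194}{T} - 97 T$)
$g{\left(192 \right)} + p{\left(139 \right)} = \left(- \frac{194}{192} - 18624\right) + 90 = \left(\left(-194\right) \frac{1}{192} - 18624\right) + 90 = \left(- \frac{97}{96} - 18624\right) + 90 = - \frac{1788001}{96} + 90 = - \frac{1779361}{96}$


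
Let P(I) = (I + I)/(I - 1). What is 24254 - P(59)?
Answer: 703307/29 ≈ 24252.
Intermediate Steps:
P(I) = 2*I/(-1 + I) (P(I) = (2*I)/(-1 + I) = 2*I/(-1 + I))
24254 - P(59) = 24254 - 2*59/(-1 + 59) = 24254 - 2*59/58 = 24254 - 1*59/29 = 24254 - 59/29 = 703307/29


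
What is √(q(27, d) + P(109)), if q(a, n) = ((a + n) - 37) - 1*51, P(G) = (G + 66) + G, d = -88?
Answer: 3*√15 ≈ 11.619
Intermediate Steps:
P(G) = 66 + 2*G (P(G) = (66 + G) + G = 66 + 2*G)
q(a, n) = -88 + a + n (q(a, n) = (-37 + a + n) - 51 = -88 + a + n)
√(q(27, d) + P(109)) = √((-88 + 27 - 88) + (66 + 2*109)) = √(-149 + (66 + 218)) = √(-149 + 284) = √135 = 3*√15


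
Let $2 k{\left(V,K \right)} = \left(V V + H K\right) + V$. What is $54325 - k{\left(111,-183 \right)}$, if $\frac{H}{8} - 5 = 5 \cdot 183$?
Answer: $721549$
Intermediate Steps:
$H = 7360$ ($H = 40 + 8 \cdot 5 \cdot 183 = 40 + 8 \cdot 915 = 40 + 7320 = 7360$)
$k{\left(V,K \right)} = \frac{V}{2} + \frac{V^{2}}{2} + 3680 K$ ($k{\left(V,K \right)} = \frac{\left(V V + 7360 K\right) + V}{2} = \frac{\left(V^{2} + 7360 K\right) + V}{2} = \frac{V + V^{2} + 7360 K}{2} = \frac{V}{2} + \frac{V^{2}}{2} + 3680 K$)
$54325 - k{\left(111,-183 \right)} = 54325 - \left(\frac{1}{2} \cdot 111 + \frac{111^{2}}{2} + 3680 \left(-183\right)\right) = 54325 - \left(\frac{111}{2} + \frac{1}{2} \cdot 12321 - 673440\right) = 54325 - \left(\frac{111}{2} + \frac{12321}{2} - 673440\right) = 54325 - -667224 = 54325 + 667224 = 721549$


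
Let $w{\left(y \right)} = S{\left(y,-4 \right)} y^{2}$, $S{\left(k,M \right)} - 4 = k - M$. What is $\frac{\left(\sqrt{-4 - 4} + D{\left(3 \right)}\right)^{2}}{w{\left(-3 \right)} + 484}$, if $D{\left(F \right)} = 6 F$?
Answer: $\frac{316}{529} + \frac{72 i \sqrt{2}}{529} \approx 0.59735 + 0.19248 i$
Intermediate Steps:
$S{\left(k,M \right)} = 4 + k - M$ ($S{\left(k,M \right)} = 4 - \left(M - k\right) = 4 + k - M$)
$w{\left(y \right)} = y^{2} \left(8 + y\right)$ ($w{\left(y \right)} = \left(4 + y - -4\right) y^{2} = \left(4 + y + 4\right) y^{2} = \left(8 + y\right) y^{2} = y^{2} \left(8 + y\right)$)
$\frac{\left(\sqrt{-4 - 4} + D{\left(3 \right)}\right)^{2}}{w{\left(-3 \right)} + 484} = \frac{\left(\sqrt{-4 - 4} + 6 \cdot 3\right)^{2}}{\left(-3\right)^{2} \left(8 - 3\right) + 484} = \frac{\left(\sqrt{-8} + 18\right)^{2}}{9 \cdot 5 + 484} = \frac{\left(2 i \sqrt{2} + 18\right)^{2}}{45 + 484} = \frac{\left(18 + 2 i \sqrt{2}\right)^{2}}{529}$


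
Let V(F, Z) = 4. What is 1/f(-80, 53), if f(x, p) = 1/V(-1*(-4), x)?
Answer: 4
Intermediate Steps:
f(x, p) = 1/4
1/f(-80, 53) = 1/(1/4) = 4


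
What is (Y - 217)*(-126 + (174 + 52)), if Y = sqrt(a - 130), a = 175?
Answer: -21700 + 300*sqrt(5) ≈ -21029.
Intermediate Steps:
Y = 3*sqrt(5) (Y = sqrt(175 - 130) = sqrt(45) = 3*sqrt(5) ≈ 6.7082)
(Y - 217)*(-126 + (174 + 52)) = (3*sqrt(5) - 217)*(-126 + (174 + 52)) = (-217 + 3*sqrt(5))*(-126 + 226) = (-217 + 3*sqrt(5))*100 = -21700 + 300*sqrt(5)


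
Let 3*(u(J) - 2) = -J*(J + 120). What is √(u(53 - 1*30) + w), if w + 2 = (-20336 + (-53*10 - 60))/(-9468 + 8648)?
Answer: I*√1620034230/1230 ≈ 32.723*I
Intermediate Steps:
w = 9643/410 (w = -2 + (-20336 + (-53*10 - 60))/(-9468 + 8648) = -2 + (-20336 + (-530 - 60))/(-820) = -2 + (-20336 - 590)*(-1/820) = -2 - 20926*(-1/820) = -2 + 10463/410 = 9643/410 ≈ 23.520)
u(J) = 2 - J*(120 + J)/3 (u(J) = 2 + (-J*(J + 120))/3 = 2 + (-J*(120 + J))/3 = 2 - J*(120 + J)/3)
√(u(53 - 1*30) + w) = √((2 - 40*(53 - 1*30) - (53 - 1*30)²/3) + 9643/410) = √((2 - 40*(53 - 30) - (53 - 30)²/3) + 9643/410) = √((2 - 40*23 - ⅓*23²) + 9643/410) = √((2 - 920 - ⅓*529) + 9643/410) = √((2 - 920 - 529/3) + 9643/410) = √(-3283/3 + 9643/410) = √(-1317101/1230) = I*√1620034230/1230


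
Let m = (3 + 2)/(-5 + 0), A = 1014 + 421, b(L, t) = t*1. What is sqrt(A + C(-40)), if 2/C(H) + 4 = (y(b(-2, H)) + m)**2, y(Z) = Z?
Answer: sqrt(4035695469)/1677 ≈ 37.881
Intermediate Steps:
b(L, t) = t
A = 1435
m = -1 (m = 5/(-5) = 5*(-1/5) = -1)
C(H) = 2/(-4 + (-1 + H)**2) (C(H) = 2/(-4 + (H - 1)**2) = 2/(-4 + (-1 + H)**2))
sqrt(A + C(-40)) = sqrt(1435 + 2/(-4 + (-1 - 40)**2)) = sqrt(1435 + 2/(-4 + (-41)**2)) = sqrt(1435 + 2/(-4 + 1681)) = sqrt(1435 + 2/1677) = sqrt(2406497/1677) = sqrt(4035695469)/1677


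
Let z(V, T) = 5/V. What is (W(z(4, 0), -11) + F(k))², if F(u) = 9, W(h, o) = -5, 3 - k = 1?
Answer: 16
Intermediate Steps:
k = 2 (k = 3 - 1*1 = 3 - 1 = 2)
(W(z(4, 0), -11) + F(k))² = (-5 + 9)² = 4² = 16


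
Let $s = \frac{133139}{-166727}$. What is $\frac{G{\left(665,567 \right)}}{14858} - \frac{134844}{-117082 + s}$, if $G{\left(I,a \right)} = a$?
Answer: $\frac{345107900314455}{290040993642074} \approx 1.1899$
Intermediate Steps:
$s = - \frac{133139}{166727}$ ($s = 133139 \left(- \frac{1}{166727}\right) = - \frac{133139}{166727} \approx -0.79854$)
$\frac{G{\left(665,567 \right)}}{14858} - \frac{134844}{-117082 + s} = \frac{567}{14858} - \frac{134844}{-117082 - \frac{133139}{166727}} = 567 \cdot \frac{1}{14858} - \frac{134844}{- \frac{19520863753}{166727}} = \frac{567}{14858} - - \frac{22482135588}{19520863753} = \frac{567}{14858} + \frac{22482135588}{19520863753} = \frac{345107900314455}{290040993642074}$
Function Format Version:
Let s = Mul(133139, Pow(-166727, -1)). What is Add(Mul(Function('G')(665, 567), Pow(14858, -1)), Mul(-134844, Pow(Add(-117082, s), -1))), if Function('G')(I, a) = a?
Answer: Rational(345107900314455, 290040993642074) ≈ 1.1899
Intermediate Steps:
s = Rational(-133139, 166727) (s = Mul(133139, Rational(-1, 166727)) = Rational(-133139, 166727) ≈ -0.79854)
Add(Mul(Function('G')(665, 567), Pow(14858, -1)), Mul(-134844, Pow(Add(-117082, s), -1))) = Add(Mul(567, Pow(14858, -1)), Mul(-134844, Pow(Add(-117082, Rational(-133139, 166727)), -1))) = Add(Mul(567, Rational(1, 14858)), Mul(-134844, Pow(Rational(-19520863753, 166727), -1))) = Add(Rational(567, 14858), Mul(-134844, Rational(-166727, 19520863753))) = Add(Rational(567, 14858), Rational(22482135588, 19520863753)) = Rational(345107900314455, 290040993642074)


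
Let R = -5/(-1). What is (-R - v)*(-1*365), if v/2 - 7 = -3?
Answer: 4745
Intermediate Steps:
v = 8 (v = 14 + 2*(-3) = 14 - 6 = 8)
R = 5 (R = -5*(-1) = 5)
(-R - v)*(-1*365) = (-1*5 - 1*8)*(-1*365) = (-5 - 8)*(-365) = -13*(-365) = 4745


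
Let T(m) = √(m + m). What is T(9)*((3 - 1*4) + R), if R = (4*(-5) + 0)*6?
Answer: -363*√2 ≈ -513.36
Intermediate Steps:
T(m) = √2*√m (T(m) = √(2*m) = √2*√m)
R = -120 (R = (-20 + 0)*6 = -20*6 = -120)
T(9)*((3 - 1*4) + R) = (√2*√9)*((3 - 1*4) - 120) = (√2*3)*((3 - 4) - 120) = (3*√2)*(-1 - 120) = (3*√2)*(-121) = -363*√2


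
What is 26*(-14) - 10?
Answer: -374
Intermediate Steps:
26*(-14) - 10 = -364 - 10 = -374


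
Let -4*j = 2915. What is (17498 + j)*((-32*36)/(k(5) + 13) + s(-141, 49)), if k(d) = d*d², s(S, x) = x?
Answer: 62716995/92 ≈ 6.8171e+5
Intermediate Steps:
j = -2915/4 (j = -¼*2915 = -2915/4 ≈ -728.75)
k(d) = d³
(17498 + j)*((-32*36)/(k(5) + 13) + s(-141, 49)) = (17498 - 2915/4)*((-32*36)/(5³ + 13) + 49) = 67077*(-1152/(125 + 13) + 49)/4 = 67077*(-1152/138 + 49)/4 = 67077*(-1152*1/138 + 49)/4 = 67077*(-192/23 + 49)/4 = (67077/4)*(935/23) = 62716995/92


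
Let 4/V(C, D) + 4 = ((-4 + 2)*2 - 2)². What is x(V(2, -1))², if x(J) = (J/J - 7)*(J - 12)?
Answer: 81225/16 ≈ 5076.6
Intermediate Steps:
V(C, D) = ⅛ (V(C, D) = 4/(-4 + ((-4 + 2)*2 - 2)²) = 4/(-4 + (-2*2 - 2)²) = 4/(-4 + (-4 - 2)²) = 4/(-4 + (-6)²) = 4/(-4 + 36) = 4/32 = 4*(1/32) = ⅛)
x(J) = 72 - 6*J (x(J) = (1 - 7)*(-12 + J) = -6*(-12 + J) = 72 - 6*J)
x(V(2, -1))² = (72 - 6*⅛)² = (72 - ¾)² = (285/4)² = 81225/16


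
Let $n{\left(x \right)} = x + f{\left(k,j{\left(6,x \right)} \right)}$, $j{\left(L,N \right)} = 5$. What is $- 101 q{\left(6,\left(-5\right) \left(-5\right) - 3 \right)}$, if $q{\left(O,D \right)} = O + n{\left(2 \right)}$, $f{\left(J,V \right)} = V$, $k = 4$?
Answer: $-1313$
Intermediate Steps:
$n{\left(x \right)} = 5 + x$ ($n{\left(x \right)} = x + 5 = 5 + x$)
$q{\left(O,D \right)} = 7 + O$ ($q{\left(O,D \right)} = O + \left(5 + 2\right) = O + 7 = 7 + O$)
$- 101 q{\left(6,\left(-5\right) \left(-5\right) - 3 \right)} = - 101 \left(7 + 6\right) = \left(-101\right) 13 = -1313$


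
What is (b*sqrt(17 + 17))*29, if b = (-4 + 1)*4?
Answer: -348*sqrt(34) ≈ -2029.2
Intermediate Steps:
b = -12 (b = -3*4 = -12)
(b*sqrt(17 + 17))*29 = -12*sqrt(17 + 17)*29 = -12*sqrt(34)*29 = -348*sqrt(34)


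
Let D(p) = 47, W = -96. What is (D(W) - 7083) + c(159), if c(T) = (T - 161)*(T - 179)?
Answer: -6996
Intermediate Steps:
c(T) = (-179 + T)*(-161 + T) (c(T) = (-161 + T)*(-179 + T) = (-179 + T)*(-161 + T))
(D(W) - 7083) + c(159) = (47 - 7083) + (28819 + 159² - 340*159) = -7036 + (28819 + 25281 - 54060) = -7036 + 40 = -6996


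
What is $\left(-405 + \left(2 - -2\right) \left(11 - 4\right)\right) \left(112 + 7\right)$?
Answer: $-44863$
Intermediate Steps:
$\left(-405 + \left(2 - -2\right) \left(11 - 4\right)\right) \left(112 + 7\right) = \left(-405 + \left(2 + 2\right) 7\right) 119 = \left(-405 + 4 \cdot 7\right) 119 = \left(-405 + 28\right) 119 = \left(-377\right) 119 = -44863$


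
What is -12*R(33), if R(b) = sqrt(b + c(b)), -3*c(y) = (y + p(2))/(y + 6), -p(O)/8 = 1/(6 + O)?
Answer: -4*sqrt(49777)/13 ≈ -68.648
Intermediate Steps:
p(O) = -8/(6 + O)
c(y) = -(-1 + y)/(3*(6 + y)) (c(y) = -(y - 8/(6 + 2))/(3*(y + 6)) = -(y - 8/8)/(3*(6 + y)) = -(y - 8*1/8)/(3*(6 + y)) = -(y - 1)/(3*(6 + y)) = -(-1 + y)/(3*(6 + y)))
R(b) = sqrt(b + (1 - b)/(3*(6 + b)))
-12*R(33) = -4*sqrt(3)*sqrt((1 - 1*33 + 3*33*(6 + 33))/(6 + 33)) = -4*sqrt(3)*sqrt((1 - 33 + 3*33*39)/39) = -4*sqrt(3)*sqrt((1 - 33 + 3861)/39) = -4*sqrt(3)*sqrt((1/39)*3829) = -4*sqrt(3)*sqrt(3829/39) = -4*sqrt(3)*sqrt(149331)/39 = -4*sqrt(49777)/13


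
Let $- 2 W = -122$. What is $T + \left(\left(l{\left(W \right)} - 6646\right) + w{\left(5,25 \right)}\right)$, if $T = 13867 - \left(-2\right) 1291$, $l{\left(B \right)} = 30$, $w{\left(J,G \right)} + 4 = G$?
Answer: $9854$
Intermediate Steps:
$W = 61$ ($W = \left(- \frac{1}{2}\right) \left(-122\right) = 61$)
$w{\left(J,G \right)} = -4 + G$
$T = 16449$ ($T = 13867 - -2582 = 13867 + 2582 = 16449$)
$T + \left(\left(l{\left(W \right)} - 6646\right) + w{\left(5,25 \right)}\right) = 16449 + \left(\left(30 - 6646\right) + \left(-4 + 25\right)\right) = 16449 + \left(-6616 + 21\right) = 16449 - 6595 = 9854$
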